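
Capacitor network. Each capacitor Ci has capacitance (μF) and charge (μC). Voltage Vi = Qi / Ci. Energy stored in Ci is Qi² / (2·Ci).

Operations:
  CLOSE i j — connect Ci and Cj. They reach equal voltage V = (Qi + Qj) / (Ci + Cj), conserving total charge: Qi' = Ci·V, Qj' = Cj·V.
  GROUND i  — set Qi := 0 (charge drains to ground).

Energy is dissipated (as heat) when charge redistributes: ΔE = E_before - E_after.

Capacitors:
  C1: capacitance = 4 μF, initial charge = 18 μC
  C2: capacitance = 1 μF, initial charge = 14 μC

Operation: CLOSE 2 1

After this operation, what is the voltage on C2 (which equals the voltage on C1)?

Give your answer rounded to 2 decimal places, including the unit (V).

Initial: C1(4μF, Q=18μC, V=4.50V), C2(1μF, Q=14μC, V=14.00V)
Op 1: CLOSE 2-1: Q_total=32.00, C_total=5.00, V=6.40; Q2=6.40, Q1=25.60; dissipated=36.100

Answer: 6.40 V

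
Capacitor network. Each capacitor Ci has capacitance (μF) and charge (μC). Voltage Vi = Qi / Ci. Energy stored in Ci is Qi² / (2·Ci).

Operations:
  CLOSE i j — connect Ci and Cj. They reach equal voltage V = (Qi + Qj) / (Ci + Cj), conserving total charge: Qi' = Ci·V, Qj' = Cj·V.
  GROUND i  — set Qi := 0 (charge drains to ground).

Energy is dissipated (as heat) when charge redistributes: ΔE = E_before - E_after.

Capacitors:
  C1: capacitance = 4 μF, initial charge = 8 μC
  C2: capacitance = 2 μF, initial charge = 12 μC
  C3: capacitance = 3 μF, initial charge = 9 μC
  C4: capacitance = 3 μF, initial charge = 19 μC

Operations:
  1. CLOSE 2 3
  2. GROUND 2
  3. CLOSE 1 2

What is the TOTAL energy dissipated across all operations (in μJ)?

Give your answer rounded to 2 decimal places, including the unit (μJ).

Answer: 25.71 μJ

Derivation:
Initial: C1(4μF, Q=8μC, V=2.00V), C2(2μF, Q=12μC, V=6.00V), C3(3μF, Q=9μC, V=3.00V), C4(3μF, Q=19μC, V=6.33V)
Op 1: CLOSE 2-3: Q_total=21.00, C_total=5.00, V=4.20; Q2=8.40, Q3=12.60; dissipated=5.400
Op 2: GROUND 2: Q2=0; energy lost=17.640
Op 3: CLOSE 1-2: Q_total=8.00, C_total=6.00, V=1.33; Q1=5.33, Q2=2.67; dissipated=2.667
Total dissipated: 25.707 μJ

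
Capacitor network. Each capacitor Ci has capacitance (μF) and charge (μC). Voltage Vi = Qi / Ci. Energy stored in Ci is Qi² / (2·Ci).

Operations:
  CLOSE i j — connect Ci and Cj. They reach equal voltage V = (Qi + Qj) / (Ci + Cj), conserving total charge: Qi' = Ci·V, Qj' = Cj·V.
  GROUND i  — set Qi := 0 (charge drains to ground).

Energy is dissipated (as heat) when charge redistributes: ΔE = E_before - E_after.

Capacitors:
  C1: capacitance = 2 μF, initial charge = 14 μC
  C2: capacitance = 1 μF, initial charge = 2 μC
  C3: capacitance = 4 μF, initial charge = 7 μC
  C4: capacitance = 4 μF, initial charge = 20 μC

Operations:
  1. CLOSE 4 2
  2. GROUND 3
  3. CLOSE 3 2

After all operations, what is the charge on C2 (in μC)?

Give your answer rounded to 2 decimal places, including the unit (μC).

Initial: C1(2μF, Q=14μC, V=7.00V), C2(1μF, Q=2μC, V=2.00V), C3(4μF, Q=7μC, V=1.75V), C4(4μF, Q=20μC, V=5.00V)
Op 1: CLOSE 4-2: Q_total=22.00, C_total=5.00, V=4.40; Q4=17.60, Q2=4.40; dissipated=3.600
Op 2: GROUND 3: Q3=0; energy lost=6.125
Op 3: CLOSE 3-2: Q_total=4.40, C_total=5.00, V=0.88; Q3=3.52, Q2=0.88; dissipated=7.744
Final charges: Q1=14.00, Q2=0.88, Q3=3.52, Q4=17.60

Answer: 0.88 μC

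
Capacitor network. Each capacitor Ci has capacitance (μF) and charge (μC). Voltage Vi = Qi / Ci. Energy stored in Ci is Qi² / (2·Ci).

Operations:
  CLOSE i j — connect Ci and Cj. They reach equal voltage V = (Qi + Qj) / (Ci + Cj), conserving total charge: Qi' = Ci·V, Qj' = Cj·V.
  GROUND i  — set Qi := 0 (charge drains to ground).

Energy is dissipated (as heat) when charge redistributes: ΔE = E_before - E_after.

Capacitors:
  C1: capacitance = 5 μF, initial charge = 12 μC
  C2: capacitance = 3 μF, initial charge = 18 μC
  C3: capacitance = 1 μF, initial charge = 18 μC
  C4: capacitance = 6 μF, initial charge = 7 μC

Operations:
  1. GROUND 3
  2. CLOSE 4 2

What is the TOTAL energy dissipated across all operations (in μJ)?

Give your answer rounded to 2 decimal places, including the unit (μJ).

Answer: 185.36 μJ

Derivation:
Initial: C1(5μF, Q=12μC, V=2.40V), C2(3μF, Q=18μC, V=6.00V), C3(1μF, Q=18μC, V=18.00V), C4(6μF, Q=7μC, V=1.17V)
Op 1: GROUND 3: Q3=0; energy lost=162.000
Op 2: CLOSE 4-2: Q_total=25.00, C_total=9.00, V=2.78; Q4=16.67, Q2=8.33; dissipated=23.361
Total dissipated: 185.361 μJ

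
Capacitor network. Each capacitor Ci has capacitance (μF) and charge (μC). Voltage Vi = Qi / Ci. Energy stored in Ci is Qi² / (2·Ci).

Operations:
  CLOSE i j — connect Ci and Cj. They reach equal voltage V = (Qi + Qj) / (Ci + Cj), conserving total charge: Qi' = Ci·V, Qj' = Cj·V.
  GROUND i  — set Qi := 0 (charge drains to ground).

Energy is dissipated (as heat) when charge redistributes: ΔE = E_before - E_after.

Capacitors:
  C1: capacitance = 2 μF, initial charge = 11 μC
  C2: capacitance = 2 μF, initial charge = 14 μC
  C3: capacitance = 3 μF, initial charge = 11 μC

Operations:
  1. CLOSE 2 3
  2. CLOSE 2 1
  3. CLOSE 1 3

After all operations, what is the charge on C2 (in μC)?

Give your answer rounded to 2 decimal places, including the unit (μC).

Answer: 10.50 μC

Derivation:
Initial: C1(2μF, Q=11μC, V=5.50V), C2(2μF, Q=14μC, V=7.00V), C3(3μF, Q=11μC, V=3.67V)
Op 1: CLOSE 2-3: Q_total=25.00, C_total=5.00, V=5.00; Q2=10.00, Q3=15.00; dissipated=6.667
Op 2: CLOSE 2-1: Q_total=21.00, C_total=4.00, V=5.25; Q2=10.50, Q1=10.50; dissipated=0.125
Op 3: CLOSE 1-3: Q_total=25.50, C_total=5.00, V=5.10; Q1=10.20, Q3=15.30; dissipated=0.037
Final charges: Q1=10.20, Q2=10.50, Q3=15.30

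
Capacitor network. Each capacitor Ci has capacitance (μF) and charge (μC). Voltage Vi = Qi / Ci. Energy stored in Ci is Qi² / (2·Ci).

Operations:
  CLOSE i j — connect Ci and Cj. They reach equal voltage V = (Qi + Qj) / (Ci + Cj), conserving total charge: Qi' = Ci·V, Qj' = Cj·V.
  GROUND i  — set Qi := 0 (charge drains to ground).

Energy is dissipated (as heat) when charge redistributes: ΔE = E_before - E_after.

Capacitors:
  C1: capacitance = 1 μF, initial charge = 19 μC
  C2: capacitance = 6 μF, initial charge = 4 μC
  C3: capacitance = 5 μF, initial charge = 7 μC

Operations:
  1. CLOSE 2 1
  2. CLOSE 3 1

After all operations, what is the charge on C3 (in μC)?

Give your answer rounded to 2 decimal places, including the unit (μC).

Answer: 8.57 μC

Derivation:
Initial: C1(1μF, Q=19μC, V=19.00V), C2(6μF, Q=4μC, V=0.67V), C3(5μF, Q=7μC, V=1.40V)
Op 1: CLOSE 2-1: Q_total=23.00, C_total=7.00, V=3.29; Q2=19.71, Q1=3.29; dissipated=144.048
Op 2: CLOSE 3-1: Q_total=10.29, C_total=6.00, V=1.71; Q3=8.57, Q1=1.71; dissipated=1.482
Final charges: Q1=1.71, Q2=19.71, Q3=8.57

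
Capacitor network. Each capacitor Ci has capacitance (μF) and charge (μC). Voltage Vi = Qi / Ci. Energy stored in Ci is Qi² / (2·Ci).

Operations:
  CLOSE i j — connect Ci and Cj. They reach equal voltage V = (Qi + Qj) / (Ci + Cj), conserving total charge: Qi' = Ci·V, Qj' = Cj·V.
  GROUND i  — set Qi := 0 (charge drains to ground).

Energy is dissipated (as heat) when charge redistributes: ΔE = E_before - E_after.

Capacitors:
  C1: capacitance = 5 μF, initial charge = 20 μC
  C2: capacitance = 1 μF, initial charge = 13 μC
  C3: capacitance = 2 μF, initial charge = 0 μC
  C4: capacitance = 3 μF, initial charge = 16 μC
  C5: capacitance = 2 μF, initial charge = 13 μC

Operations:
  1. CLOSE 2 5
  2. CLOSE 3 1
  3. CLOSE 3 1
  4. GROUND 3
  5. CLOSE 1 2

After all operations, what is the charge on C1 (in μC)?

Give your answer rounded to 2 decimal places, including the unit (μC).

Initial: C1(5μF, Q=20μC, V=4.00V), C2(1μF, Q=13μC, V=13.00V), C3(2μF, Q=0μC, V=0.00V), C4(3μF, Q=16μC, V=5.33V), C5(2μF, Q=13μC, V=6.50V)
Op 1: CLOSE 2-5: Q_total=26.00, C_total=3.00, V=8.67; Q2=8.67, Q5=17.33; dissipated=14.083
Op 2: CLOSE 3-1: Q_total=20.00, C_total=7.00, V=2.86; Q3=5.71, Q1=14.29; dissipated=11.429
Op 3: CLOSE 3-1: Q_total=20.00, C_total=7.00, V=2.86; Q3=5.71, Q1=14.29; dissipated=0.000
Op 4: GROUND 3: Q3=0; energy lost=8.163
Op 5: CLOSE 1-2: Q_total=22.95, C_total=6.00, V=3.83; Q1=19.13, Q2=3.83; dissipated=14.063
Final charges: Q1=19.13, Q2=3.83, Q3=0.00, Q4=16.00, Q5=17.33

Answer: 19.13 μC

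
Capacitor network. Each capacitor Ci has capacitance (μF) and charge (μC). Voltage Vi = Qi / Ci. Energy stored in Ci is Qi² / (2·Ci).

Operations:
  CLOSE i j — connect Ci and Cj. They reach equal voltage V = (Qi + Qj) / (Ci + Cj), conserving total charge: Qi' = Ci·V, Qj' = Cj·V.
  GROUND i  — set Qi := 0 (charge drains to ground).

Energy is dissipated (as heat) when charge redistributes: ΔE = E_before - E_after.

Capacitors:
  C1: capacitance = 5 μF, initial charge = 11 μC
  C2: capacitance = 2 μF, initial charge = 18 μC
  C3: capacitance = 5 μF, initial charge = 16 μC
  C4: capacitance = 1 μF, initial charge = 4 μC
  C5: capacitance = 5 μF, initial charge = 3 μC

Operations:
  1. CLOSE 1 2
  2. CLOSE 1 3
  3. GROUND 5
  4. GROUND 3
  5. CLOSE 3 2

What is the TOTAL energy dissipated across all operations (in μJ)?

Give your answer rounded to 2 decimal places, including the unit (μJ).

Initial: C1(5μF, Q=11μC, V=2.20V), C2(2μF, Q=18μC, V=9.00V), C3(5μF, Q=16μC, V=3.20V), C4(1μF, Q=4μC, V=4.00V), C5(5μF, Q=3μC, V=0.60V)
Op 1: CLOSE 1-2: Q_total=29.00, C_total=7.00, V=4.14; Q1=20.71, Q2=8.29; dissipated=33.029
Op 2: CLOSE 1-3: Q_total=36.71, C_total=10.00, V=3.67; Q1=18.36, Q3=18.36; dissipated=1.111
Op 3: GROUND 5: Q5=0; energy lost=0.900
Op 4: GROUND 3: Q3=0; energy lost=33.698
Op 5: CLOSE 3-2: Q_total=8.29, C_total=7.00, V=1.18; Q3=5.92, Q2=2.37; dissipated=12.259
Total dissipated: 80.998 μJ

Answer: 81.00 μJ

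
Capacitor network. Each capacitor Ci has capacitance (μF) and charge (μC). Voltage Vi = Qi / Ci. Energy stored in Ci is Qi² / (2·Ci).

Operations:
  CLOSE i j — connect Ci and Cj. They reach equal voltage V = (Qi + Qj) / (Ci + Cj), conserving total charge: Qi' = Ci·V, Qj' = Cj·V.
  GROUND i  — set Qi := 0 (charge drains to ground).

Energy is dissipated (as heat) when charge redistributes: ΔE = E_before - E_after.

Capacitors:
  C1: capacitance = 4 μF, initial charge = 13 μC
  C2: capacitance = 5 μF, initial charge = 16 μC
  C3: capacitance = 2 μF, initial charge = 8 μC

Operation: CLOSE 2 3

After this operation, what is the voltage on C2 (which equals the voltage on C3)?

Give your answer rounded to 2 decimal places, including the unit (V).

Answer: 3.43 V

Derivation:
Initial: C1(4μF, Q=13μC, V=3.25V), C2(5μF, Q=16μC, V=3.20V), C3(2μF, Q=8μC, V=4.00V)
Op 1: CLOSE 2-3: Q_total=24.00, C_total=7.00, V=3.43; Q2=17.14, Q3=6.86; dissipated=0.457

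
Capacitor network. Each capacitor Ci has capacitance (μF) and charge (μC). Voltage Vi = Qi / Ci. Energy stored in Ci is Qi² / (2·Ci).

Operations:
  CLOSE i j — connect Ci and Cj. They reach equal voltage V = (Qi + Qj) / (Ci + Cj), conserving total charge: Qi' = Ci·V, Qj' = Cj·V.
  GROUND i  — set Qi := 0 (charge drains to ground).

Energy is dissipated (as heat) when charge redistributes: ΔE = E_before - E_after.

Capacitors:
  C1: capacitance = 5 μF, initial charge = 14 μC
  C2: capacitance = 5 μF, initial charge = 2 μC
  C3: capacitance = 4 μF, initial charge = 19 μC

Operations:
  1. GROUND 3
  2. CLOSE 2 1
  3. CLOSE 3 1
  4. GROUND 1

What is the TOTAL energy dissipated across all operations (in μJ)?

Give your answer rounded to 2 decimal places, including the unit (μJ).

Initial: C1(5μF, Q=14μC, V=2.80V), C2(5μF, Q=2μC, V=0.40V), C3(4μF, Q=19μC, V=4.75V)
Op 1: GROUND 3: Q3=0; energy lost=45.125
Op 2: CLOSE 2-1: Q_total=16.00, C_total=10.00, V=1.60; Q2=8.00, Q1=8.00; dissipated=7.200
Op 3: CLOSE 3-1: Q_total=8.00, C_total=9.00, V=0.89; Q3=3.56, Q1=4.44; dissipated=2.844
Op 4: GROUND 1: Q1=0; energy lost=1.975
Total dissipated: 57.145 μJ

Answer: 57.14 μJ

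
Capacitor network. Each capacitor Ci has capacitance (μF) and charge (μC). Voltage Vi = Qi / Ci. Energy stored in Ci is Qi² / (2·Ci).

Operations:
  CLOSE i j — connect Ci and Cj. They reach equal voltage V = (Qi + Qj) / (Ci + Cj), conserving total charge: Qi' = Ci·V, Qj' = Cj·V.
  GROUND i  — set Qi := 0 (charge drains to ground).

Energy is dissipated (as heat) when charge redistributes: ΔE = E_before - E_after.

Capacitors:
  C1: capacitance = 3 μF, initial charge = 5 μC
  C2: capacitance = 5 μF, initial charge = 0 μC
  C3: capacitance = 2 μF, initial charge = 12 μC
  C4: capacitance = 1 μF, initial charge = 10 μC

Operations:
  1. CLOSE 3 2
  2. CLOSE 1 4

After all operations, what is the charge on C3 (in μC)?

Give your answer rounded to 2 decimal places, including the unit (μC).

Initial: C1(3μF, Q=5μC, V=1.67V), C2(5μF, Q=0μC, V=0.00V), C3(2μF, Q=12μC, V=6.00V), C4(1μF, Q=10μC, V=10.00V)
Op 1: CLOSE 3-2: Q_total=12.00, C_total=7.00, V=1.71; Q3=3.43, Q2=8.57; dissipated=25.714
Op 2: CLOSE 1-4: Q_total=15.00, C_total=4.00, V=3.75; Q1=11.25, Q4=3.75; dissipated=26.042
Final charges: Q1=11.25, Q2=8.57, Q3=3.43, Q4=3.75

Answer: 3.43 μC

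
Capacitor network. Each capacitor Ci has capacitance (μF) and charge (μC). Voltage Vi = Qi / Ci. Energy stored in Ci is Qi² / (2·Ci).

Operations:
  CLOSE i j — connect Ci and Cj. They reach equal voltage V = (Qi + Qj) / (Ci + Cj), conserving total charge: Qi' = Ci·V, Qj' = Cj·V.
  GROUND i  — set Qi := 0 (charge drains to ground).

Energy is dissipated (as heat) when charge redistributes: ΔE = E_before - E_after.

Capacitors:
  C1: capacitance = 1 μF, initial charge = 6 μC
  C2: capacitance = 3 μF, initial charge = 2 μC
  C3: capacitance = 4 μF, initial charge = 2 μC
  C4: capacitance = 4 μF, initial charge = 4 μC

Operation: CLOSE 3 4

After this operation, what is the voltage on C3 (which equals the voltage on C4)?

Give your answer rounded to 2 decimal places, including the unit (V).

Answer: 0.75 V

Derivation:
Initial: C1(1μF, Q=6μC, V=6.00V), C2(3μF, Q=2μC, V=0.67V), C3(4μF, Q=2μC, V=0.50V), C4(4μF, Q=4μC, V=1.00V)
Op 1: CLOSE 3-4: Q_total=6.00, C_total=8.00, V=0.75; Q3=3.00, Q4=3.00; dissipated=0.250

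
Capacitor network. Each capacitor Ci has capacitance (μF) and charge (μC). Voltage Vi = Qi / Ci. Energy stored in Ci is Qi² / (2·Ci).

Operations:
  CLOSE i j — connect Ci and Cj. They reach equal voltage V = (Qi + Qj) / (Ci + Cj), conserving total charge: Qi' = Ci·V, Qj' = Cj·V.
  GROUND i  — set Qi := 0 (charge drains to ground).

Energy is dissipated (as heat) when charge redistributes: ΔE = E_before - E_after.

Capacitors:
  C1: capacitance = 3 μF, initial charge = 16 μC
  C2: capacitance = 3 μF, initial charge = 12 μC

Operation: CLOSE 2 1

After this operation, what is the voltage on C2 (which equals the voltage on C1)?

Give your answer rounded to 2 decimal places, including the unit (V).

Answer: 4.67 V

Derivation:
Initial: C1(3μF, Q=16μC, V=5.33V), C2(3μF, Q=12μC, V=4.00V)
Op 1: CLOSE 2-1: Q_total=28.00, C_total=6.00, V=4.67; Q2=14.00, Q1=14.00; dissipated=1.333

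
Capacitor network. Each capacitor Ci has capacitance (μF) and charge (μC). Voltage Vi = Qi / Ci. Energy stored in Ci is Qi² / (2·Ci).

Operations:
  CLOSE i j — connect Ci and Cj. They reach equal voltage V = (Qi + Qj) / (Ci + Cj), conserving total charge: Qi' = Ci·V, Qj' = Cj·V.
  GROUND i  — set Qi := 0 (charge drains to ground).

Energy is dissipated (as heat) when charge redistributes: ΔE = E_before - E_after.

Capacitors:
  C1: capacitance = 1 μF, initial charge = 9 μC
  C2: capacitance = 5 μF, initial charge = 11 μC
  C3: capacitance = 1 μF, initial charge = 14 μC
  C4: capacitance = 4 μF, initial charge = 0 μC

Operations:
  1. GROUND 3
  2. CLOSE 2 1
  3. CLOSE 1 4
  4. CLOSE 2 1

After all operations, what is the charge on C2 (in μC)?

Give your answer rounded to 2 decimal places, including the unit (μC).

Initial: C1(1μF, Q=9μC, V=9.00V), C2(5μF, Q=11μC, V=2.20V), C3(1μF, Q=14μC, V=14.00V), C4(4μF, Q=0μC, V=0.00V)
Op 1: GROUND 3: Q3=0; energy lost=98.000
Op 2: CLOSE 2-1: Q_total=20.00, C_total=6.00, V=3.33; Q2=16.67, Q1=3.33; dissipated=19.267
Op 3: CLOSE 1-4: Q_total=3.33, C_total=5.00, V=0.67; Q1=0.67, Q4=2.67; dissipated=4.444
Op 4: CLOSE 2-1: Q_total=17.33, C_total=6.00, V=2.89; Q2=14.44, Q1=2.89; dissipated=2.963
Final charges: Q1=2.89, Q2=14.44, Q3=0.00, Q4=2.67

Answer: 14.44 μC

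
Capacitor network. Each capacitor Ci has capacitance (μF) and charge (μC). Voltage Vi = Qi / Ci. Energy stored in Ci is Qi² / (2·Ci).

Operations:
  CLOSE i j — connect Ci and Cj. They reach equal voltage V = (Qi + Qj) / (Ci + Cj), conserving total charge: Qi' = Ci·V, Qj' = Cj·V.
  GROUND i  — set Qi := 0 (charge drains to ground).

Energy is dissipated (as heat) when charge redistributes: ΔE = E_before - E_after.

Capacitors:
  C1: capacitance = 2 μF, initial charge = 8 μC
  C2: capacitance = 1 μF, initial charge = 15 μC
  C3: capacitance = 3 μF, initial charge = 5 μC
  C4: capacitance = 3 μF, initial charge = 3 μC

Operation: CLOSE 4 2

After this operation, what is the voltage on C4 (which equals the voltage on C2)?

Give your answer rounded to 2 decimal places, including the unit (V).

Answer: 4.50 V

Derivation:
Initial: C1(2μF, Q=8μC, V=4.00V), C2(1μF, Q=15μC, V=15.00V), C3(3μF, Q=5μC, V=1.67V), C4(3μF, Q=3μC, V=1.00V)
Op 1: CLOSE 4-2: Q_total=18.00, C_total=4.00, V=4.50; Q4=13.50, Q2=4.50; dissipated=73.500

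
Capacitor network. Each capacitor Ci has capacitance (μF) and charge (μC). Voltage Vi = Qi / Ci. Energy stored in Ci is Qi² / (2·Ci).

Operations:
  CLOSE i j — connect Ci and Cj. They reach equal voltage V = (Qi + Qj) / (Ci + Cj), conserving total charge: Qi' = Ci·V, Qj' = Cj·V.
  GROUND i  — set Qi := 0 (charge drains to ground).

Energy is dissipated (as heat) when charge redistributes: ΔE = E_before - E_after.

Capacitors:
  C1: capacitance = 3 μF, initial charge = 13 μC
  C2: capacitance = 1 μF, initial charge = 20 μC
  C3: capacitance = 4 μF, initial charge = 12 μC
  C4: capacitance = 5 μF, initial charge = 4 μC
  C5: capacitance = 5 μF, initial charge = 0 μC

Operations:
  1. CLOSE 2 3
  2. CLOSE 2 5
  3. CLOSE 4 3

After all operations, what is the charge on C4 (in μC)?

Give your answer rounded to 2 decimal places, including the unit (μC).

Initial: C1(3μF, Q=13μC, V=4.33V), C2(1μF, Q=20μC, V=20.00V), C3(4μF, Q=12μC, V=3.00V), C4(5μF, Q=4μC, V=0.80V), C5(5μF, Q=0μC, V=0.00V)
Op 1: CLOSE 2-3: Q_total=32.00, C_total=5.00, V=6.40; Q2=6.40, Q3=25.60; dissipated=115.600
Op 2: CLOSE 2-5: Q_total=6.40, C_total=6.00, V=1.07; Q2=1.07, Q5=5.33; dissipated=17.067
Op 3: CLOSE 4-3: Q_total=29.60, C_total=9.00, V=3.29; Q4=16.44, Q3=13.16; dissipated=34.844
Final charges: Q1=13.00, Q2=1.07, Q3=13.16, Q4=16.44, Q5=5.33

Answer: 16.44 μC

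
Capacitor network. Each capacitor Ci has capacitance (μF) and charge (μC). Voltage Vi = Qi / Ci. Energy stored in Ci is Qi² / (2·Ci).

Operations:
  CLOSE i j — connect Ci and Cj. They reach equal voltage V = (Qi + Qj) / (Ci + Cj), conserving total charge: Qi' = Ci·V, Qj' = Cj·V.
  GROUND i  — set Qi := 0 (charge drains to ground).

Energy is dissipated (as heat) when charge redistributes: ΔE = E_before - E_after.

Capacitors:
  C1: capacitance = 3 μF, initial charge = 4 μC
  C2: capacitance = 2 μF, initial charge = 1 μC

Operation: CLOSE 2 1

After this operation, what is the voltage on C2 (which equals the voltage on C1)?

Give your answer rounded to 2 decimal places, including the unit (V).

Answer: 1.00 V

Derivation:
Initial: C1(3μF, Q=4μC, V=1.33V), C2(2μF, Q=1μC, V=0.50V)
Op 1: CLOSE 2-1: Q_total=5.00, C_total=5.00, V=1.00; Q2=2.00, Q1=3.00; dissipated=0.417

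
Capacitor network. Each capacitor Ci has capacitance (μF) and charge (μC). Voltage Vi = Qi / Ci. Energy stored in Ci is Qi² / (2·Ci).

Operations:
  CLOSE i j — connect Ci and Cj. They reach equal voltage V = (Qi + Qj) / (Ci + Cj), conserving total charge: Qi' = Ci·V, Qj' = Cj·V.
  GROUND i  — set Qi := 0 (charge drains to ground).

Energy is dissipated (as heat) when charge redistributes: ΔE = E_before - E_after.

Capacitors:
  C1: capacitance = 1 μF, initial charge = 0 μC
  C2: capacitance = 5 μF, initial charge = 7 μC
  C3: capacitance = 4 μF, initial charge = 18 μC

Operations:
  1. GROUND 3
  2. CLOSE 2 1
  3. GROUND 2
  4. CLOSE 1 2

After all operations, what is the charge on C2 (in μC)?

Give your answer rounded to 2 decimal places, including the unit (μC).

Answer: 0.97 μC

Derivation:
Initial: C1(1μF, Q=0μC, V=0.00V), C2(5μF, Q=7μC, V=1.40V), C3(4μF, Q=18μC, V=4.50V)
Op 1: GROUND 3: Q3=0; energy lost=40.500
Op 2: CLOSE 2-1: Q_total=7.00, C_total=6.00, V=1.17; Q2=5.83, Q1=1.17; dissipated=0.817
Op 3: GROUND 2: Q2=0; energy lost=3.403
Op 4: CLOSE 1-2: Q_total=1.17, C_total=6.00, V=0.19; Q1=0.19, Q2=0.97; dissipated=0.567
Final charges: Q1=0.19, Q2=0.97, Q3=0.00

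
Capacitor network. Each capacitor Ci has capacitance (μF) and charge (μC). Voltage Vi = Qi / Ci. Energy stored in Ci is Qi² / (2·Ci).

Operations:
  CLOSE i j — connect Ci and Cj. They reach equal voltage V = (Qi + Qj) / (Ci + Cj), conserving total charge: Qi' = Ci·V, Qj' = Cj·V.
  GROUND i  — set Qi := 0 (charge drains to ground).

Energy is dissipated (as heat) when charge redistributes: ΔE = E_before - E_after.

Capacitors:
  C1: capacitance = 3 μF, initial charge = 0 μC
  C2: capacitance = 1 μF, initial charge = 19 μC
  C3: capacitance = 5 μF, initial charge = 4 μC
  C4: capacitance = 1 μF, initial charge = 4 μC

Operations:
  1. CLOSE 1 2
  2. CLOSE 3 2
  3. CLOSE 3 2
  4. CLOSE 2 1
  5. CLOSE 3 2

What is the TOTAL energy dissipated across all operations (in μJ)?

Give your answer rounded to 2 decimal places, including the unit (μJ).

Answer: 148.48 μJ

Derivation:
Initial: C1(3μF, Q=0μC, V=0.00V), C2(1μF, Q=19μC, V=19.00V), C3(5μF, Q=4μC, V=0.80V), C4(1μF, Q=4μC, V=4.00V)
Op 1: CLOSE 1-2: Q_total=19.00, C_total=4.00, V=4.75; Q1=14.25, Q2=4.75; dissipated=135.375
Op 2: CLOSE 3-2: Q_total=8.75, C_total=6.00, V=1.46; Q3=7.29, Q2=1.46; dissipated=6.501
Op 3: CLOSE 3-2: Q_total=8.75, C_total=6.00, V=1.46; Q3=7.29, Q2=1.46; dissipated=0.000
Op 4: CLOSE 2-1: Q_total=15.71, C_total=4.00, V=3.93; Q2=3.93, Q1=11.78; dissipated=4.063
Op 5: CLOSE 3-2: Q_total=11.22, C_total=6.00, V=1.87; Q3=9.35, Q2=1.87; dissipated=2.539
Total dissipated: 148.479 μJ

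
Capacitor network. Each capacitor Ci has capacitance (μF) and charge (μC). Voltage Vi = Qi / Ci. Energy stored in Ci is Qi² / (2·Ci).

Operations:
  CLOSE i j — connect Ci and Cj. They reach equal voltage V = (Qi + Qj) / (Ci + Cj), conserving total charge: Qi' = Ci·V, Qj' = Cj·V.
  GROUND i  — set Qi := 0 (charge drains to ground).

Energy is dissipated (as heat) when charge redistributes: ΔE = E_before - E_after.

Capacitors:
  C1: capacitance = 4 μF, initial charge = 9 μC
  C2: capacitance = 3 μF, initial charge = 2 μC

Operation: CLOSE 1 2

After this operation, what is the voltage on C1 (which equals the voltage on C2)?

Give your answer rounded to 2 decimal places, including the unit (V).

Answer: 1.57 V

Derivation:
Initial: C1(4μF, Q=9μC, V=2.25V), C2(3μF, Q=2μC, V=0.67V)
Op 1: CLOSE 1-2: Q_total=11.00, C_total=7.00, V=1.57; Q1=6.29, Q2=4.71; dissipated=2.149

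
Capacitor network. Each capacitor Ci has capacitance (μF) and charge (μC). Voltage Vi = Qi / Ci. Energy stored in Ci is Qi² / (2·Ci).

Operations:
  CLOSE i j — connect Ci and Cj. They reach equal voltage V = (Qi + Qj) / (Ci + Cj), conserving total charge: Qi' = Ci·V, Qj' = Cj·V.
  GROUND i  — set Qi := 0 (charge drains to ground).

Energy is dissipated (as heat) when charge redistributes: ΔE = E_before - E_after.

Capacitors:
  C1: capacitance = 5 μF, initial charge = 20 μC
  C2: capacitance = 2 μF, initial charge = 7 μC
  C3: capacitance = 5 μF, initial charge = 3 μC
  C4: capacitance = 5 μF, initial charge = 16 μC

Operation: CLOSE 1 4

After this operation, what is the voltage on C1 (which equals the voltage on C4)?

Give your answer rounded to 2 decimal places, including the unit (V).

Initial: C1(5μF, Q=20μC, V=4.00V), C2(2μF, Q=7μC, V=3.50V), C3(5μF, Q=3μC, V=0.60V), C4(5μF, Q=16μC, V=3.20V)
Op 1: CLOSE 1-4: Q_total=36.00, C_total=10.00, V=3.60; Q1=18.00, Q4=18.00; dissipated=0.800

Answer: 3.60 V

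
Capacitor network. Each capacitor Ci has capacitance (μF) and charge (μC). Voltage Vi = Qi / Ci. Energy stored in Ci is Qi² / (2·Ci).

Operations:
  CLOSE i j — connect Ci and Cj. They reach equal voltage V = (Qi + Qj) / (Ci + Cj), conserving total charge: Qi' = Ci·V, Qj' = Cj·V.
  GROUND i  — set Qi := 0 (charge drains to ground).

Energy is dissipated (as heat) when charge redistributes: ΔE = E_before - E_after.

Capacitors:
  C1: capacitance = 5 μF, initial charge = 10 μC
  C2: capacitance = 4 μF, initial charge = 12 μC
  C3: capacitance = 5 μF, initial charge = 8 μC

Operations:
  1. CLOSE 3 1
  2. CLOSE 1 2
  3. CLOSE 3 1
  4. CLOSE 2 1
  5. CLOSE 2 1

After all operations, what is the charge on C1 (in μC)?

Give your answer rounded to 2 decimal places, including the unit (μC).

Answer: 10.93 μC

Derivation:
Initial: C1(5μF, Q=10μC, V=2.00V), C2(4μF, Q=12μC, V=3.00V), C3(5μF, Q=8μC, V=1.60V)
Op 1: CLOSE 3-1: Q_total=18.00, C_total=10.00, V=1.80; Q3=9.00, Q1=9.00; dissipated=0.200
Op 2: CLOSE 1-2: Q_total=21.00, C_total=9.00, V=2.33; Q1=11.67, Q2=9.33; dissipated=1.600
Op 3: CLOSE 3-1: Q_total=20.67, C_total=10.00, V=2.07; Q3=10.33, Q1=10.33; dissipated=0.356
Op 4: CLOSE 2-1: Q_total=19.67, C_total=9.00, V=2.19; Q2=8.74, Q1=10.93; dissipated=0.079
Op 5: CLOSE 2-1: Q_total=19.67, C_total=9.00, V=2.19; Q2=8.74, Q1=10.93; dissipated=0.000
Final charges: Q1=10.93, Q2=8.74, Q3=10.33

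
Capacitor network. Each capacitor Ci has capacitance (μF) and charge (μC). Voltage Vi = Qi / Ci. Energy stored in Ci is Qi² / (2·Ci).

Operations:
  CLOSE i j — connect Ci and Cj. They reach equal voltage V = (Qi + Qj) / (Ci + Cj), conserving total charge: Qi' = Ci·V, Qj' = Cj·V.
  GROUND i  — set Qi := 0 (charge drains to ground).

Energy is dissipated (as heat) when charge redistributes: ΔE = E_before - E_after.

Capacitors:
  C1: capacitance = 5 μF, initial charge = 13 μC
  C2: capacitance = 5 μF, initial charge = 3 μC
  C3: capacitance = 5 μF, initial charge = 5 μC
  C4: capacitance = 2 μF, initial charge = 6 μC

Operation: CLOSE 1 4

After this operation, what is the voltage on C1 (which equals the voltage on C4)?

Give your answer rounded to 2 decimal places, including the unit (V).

Answer: 2.71 V

Derivation:
Initial: C1(5μF, Q=13μC, V=2.60V), C2(5μF, Q=3μC, V=0.60V), C3(5μF, Q=5μC, V=1.00V), C4(2μF, Q=6μC, V=3.00V)
Op 1: CLOSE 1-4: Q_total=19.00, C_total=7.00, V=2.71; Q1=13.57, Q4=5.43; dissipated=0.114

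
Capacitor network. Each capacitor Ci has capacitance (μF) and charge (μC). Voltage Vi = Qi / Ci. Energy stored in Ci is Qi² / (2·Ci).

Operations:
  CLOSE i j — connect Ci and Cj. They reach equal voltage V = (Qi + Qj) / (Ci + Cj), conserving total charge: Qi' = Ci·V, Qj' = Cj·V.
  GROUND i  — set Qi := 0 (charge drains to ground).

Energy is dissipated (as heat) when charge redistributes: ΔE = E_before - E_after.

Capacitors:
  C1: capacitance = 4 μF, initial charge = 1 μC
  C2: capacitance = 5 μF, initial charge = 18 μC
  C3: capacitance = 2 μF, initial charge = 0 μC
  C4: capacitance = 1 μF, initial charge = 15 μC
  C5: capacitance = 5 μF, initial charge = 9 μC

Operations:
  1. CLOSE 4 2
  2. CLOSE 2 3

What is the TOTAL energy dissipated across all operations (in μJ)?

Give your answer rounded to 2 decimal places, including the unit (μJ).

Answer: 75.76 μJ

Derivation:
Initial: C1(4μF, Q=1μC, V=0.25V), C2(5μF, Q=18μC, V=3.60V), C3(2μF, Q=0μC, V=0.00V), C4(1μF, Q=15μC, V=15.00V), C5(5μF, Q=9μC, V=1.80V)
Op 1: CLOSE 4-2: Q_total=33.00, C_total=6.00, V=5.50; Q4=5.50, Q2=27.50; dissipated=54.150
Op 2: CLOSE 2-3: Q_total=27.50, C_total=7.00, V=3.93; Q2=19.64, Q3=7.86; dissipated=21.607
Total dissipated: 75.757 μJ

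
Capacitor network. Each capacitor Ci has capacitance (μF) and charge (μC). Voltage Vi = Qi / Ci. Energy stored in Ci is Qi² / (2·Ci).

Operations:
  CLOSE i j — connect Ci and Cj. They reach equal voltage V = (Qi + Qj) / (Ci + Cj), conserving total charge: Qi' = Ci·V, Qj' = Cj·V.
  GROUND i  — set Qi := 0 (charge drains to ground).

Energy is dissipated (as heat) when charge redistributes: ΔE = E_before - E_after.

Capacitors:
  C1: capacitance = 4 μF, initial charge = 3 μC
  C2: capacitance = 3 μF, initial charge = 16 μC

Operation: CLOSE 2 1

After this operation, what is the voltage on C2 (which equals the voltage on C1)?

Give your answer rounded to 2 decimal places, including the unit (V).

Answer: 2.71 V

Derivation:
Initial: C1(4μF, Q=3μC, V=0.75V), C2(3μF, Q=16μC, V=5.33V)
Op 1: CLOSE 2-1: Q_total=19.00, C_total=7.00, V=2.71; Q2=8.14, Q1=10.86; dissipated=18.006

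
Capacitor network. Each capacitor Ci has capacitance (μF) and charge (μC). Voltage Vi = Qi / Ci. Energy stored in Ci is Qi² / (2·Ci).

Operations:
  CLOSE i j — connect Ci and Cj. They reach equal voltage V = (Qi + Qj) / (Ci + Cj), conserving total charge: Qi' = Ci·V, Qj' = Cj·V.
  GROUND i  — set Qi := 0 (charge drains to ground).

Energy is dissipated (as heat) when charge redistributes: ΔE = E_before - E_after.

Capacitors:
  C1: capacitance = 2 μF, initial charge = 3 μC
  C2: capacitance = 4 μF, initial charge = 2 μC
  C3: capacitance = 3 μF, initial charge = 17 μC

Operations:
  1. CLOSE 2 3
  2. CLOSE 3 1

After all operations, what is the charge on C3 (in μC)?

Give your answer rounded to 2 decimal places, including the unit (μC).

Initial: C1(2μF, Q=3μC, V=1.50V), C2(4μF, Q=2μC, V=0.50V), C3(3μF, Q=17μC, V=5.67V)
Op 1: CLOSE 2-3: Q_total=19.00, C_total=7.00, V=2.71; Q2=10.86, Q3=8.14; dissipated=22.881
Op 2: CLOSE 3-1: Q_total=11.14, C_total=5.00, V=2.23; Q3=6.69, Q1=4.46; dissipated=0.885
Final charges: Q1=4.46, Q2=10.86, Q3=6.69

Answer: 6.69 μC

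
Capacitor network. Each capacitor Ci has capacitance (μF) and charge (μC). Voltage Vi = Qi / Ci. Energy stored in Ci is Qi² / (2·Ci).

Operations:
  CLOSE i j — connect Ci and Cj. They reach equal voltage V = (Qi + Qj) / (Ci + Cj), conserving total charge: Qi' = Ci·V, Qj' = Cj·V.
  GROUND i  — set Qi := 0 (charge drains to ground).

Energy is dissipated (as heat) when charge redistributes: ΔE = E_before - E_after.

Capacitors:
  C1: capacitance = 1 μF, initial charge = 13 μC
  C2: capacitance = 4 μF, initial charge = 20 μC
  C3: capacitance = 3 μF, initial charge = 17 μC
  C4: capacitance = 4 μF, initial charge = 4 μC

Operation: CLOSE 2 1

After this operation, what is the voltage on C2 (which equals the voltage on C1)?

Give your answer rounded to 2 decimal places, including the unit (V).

Answer: 6.60 V

Derivation:
Initial: C1(1μF, Q=13μC, V=13.00V), C2(4μF, Q=20μC, V=5.00V), C3(3μF, Q=17μC, V=5.67V), C4(4μF, Q=4μC, V=1.00V)
Op 1: CLOSE 2-1: Q_total=33.00, C_total=5.00, V=6.60; Q2=26.40, Q1=6.60; dissipated=25.600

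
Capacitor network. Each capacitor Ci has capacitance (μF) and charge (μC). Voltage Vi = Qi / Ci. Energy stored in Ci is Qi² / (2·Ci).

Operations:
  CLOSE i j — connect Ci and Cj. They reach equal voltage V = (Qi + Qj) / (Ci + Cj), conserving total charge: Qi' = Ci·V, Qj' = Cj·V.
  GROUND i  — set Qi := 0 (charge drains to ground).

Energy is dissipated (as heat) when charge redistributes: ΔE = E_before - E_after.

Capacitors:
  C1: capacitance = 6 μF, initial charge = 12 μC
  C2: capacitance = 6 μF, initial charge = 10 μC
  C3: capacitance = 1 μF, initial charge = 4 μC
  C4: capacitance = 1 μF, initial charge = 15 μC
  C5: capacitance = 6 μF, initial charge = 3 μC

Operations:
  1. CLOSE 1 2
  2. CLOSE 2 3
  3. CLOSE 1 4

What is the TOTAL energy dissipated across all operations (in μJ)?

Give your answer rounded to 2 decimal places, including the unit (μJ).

Initial: C1(6μF, Q=12μC, V=2.00V), C2(6μF, Q=10μC, V=1.67V), C3(1μF, Q=4μC, V=4.00V), C4(1μF, Q=15μC, V=15.00V), C5(6μF, Q=3μC, V=0.50V)
Op 1: CLOSE 1-2: Q_total=22.00, C_total=12.00, V=1.83; Q1=11.00, Q2=11.00; dissipated=0.167
Op 2: CLOSE 2-3: Q_total=15.00, C_total=7.00, V=2.14; Q2=12.86, Q3=2.14; dissipated=2.012
Op 3: CLOSE 1-4: Q_total=26.00, C_total=7.00, V=3.71; Q1=22.29, Q4=3.71; dissipated=74.298
Total dissipated: 76.476 μJ

Answer: 76.48 μJ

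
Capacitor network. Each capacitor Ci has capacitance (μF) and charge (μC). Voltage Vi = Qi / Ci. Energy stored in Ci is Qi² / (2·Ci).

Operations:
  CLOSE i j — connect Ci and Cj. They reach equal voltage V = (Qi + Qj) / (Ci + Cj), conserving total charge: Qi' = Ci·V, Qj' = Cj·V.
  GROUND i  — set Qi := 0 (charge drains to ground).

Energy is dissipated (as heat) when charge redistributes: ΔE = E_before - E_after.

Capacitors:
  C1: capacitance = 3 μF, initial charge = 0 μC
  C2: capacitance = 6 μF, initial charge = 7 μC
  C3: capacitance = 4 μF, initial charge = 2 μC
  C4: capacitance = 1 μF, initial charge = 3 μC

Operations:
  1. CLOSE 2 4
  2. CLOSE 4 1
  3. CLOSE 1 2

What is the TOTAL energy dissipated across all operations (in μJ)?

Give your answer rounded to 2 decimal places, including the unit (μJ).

Answer: 3.35 μJ

Derivation:
Initial: C1(3μF, Q=0μC, V=0.00V), C2(6μF, Q=7μC, V=1.17V), C3(4μF, Q=2μC, V=0.50V), C4(1μF, Q=3μC, V=3.00V)
Op 1: CLOSE 2-4: Q_total=10.00, C_total=7.00, V=1.43; Q2=8.57, Q4=1.43; dissipated=1.440
Op 2: CLOSE 4-1: Q_total=1.43, C_total=4.00, V=0.36; Q4=0.36, Q1=1.07; dissipated=0.765
Op 3: CLOSE 1-2: Q_total=9.64, C_total=9.00, V=1.07; Q1=3.21, Q2=6.43; dissipated=1.148
Total dissipated: 3.354 μJ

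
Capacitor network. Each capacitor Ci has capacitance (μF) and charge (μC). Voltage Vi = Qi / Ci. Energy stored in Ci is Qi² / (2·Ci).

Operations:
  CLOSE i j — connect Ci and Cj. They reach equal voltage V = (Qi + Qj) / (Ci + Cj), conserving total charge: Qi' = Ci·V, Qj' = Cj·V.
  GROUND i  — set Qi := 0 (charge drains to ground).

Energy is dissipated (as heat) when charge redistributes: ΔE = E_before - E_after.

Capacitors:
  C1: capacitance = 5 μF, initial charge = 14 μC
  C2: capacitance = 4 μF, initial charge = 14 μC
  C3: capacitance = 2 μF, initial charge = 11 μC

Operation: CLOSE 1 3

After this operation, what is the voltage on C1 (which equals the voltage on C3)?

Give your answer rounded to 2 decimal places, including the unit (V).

Answer: 3.57 V

Derivation:
Initial: C1(5μF, Q=14μC, V=2.80V), C2(4μF, Q=14μC, V=3.50V), C3(2μF, Q=11μC, V=5.50V)
Op 1: CLOSE 1-3: Q_total=25.00, C_total=7.00, V=3.57; Q1=17.86, Q3=7.14; dissipated=5.207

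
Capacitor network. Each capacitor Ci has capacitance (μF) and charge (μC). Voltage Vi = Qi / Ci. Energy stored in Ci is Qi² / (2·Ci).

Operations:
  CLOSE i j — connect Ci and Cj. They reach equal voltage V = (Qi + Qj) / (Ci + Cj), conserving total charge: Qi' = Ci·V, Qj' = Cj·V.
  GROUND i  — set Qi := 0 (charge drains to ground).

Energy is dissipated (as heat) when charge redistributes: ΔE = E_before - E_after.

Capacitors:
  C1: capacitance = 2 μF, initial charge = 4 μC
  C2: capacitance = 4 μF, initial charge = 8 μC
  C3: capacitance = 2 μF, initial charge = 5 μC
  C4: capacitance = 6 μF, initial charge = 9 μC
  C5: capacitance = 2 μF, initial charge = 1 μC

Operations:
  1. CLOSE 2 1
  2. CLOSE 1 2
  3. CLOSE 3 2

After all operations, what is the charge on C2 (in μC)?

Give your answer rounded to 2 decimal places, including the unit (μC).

Initial: C1(2μF, Q=4μC, V=2.00V), C2(4μF, Q=8μC, V=2.00V), C3(2μF, Q=5μC, V=2.50V), C4(6μF, Q=9μC, V=1.50V), C5(2μF, Q=1μC, V=0.50V)
Op 1: CLOSE 2-1: Q_total=12.00, C_total=6.00, V=2.00; Q2=8.00, Q1=4.00; dissipated=0.000
Op 2: CLOSE 1-2: Q_total=12.00, C_total=6.00, V=2.00; Q1=4.00, Q2=8.00; dissipated=0.000
Op 3: CLOSE 3-2: Q_total=13.00, C_total=6.00, V=2.17; Q3=4.33, Q2=8.67; dissipated=0.167
Final charges: Q1=4.00, Q2=8.67, Q3=4.33, Q4=9.00, Q5=1.00

Answer: 8.67 μC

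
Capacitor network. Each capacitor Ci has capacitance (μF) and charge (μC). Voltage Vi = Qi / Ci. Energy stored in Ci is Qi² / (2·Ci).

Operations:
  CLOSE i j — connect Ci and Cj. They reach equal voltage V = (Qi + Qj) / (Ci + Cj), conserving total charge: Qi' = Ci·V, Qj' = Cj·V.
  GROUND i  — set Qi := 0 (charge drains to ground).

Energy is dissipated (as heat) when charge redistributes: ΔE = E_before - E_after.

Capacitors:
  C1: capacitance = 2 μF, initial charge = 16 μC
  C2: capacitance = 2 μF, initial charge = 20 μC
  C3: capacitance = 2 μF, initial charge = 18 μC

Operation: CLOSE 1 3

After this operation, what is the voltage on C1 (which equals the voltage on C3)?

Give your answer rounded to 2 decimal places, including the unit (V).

Initial: C1(2μF, Q=16μC, V=8.00V), C2(2μF, Q=20μC, V=10.00V), C3(2μF, Q=18μC, V=9.00V)
Op 1: CLOSE 1-3: Q_total=34.00, C_total=4.00, V=8.50; Q1=17.00, Q3=17.00; dissipated=0.500

Answer: 8.50 V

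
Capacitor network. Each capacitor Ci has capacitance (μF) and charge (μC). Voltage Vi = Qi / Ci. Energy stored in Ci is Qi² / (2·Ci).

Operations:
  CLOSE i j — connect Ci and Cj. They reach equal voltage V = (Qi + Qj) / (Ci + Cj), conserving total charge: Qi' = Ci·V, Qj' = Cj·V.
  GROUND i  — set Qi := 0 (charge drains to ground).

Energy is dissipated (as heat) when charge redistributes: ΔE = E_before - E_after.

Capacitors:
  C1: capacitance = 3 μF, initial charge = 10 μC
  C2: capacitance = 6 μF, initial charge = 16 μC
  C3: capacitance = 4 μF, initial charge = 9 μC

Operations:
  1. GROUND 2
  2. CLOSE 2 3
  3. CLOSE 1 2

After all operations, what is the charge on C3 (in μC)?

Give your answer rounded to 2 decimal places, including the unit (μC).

Answer: 3.60 μC

Derivation:
Initial: C1(3μF, Q=10μC, V=3.33V), C2(6μF, Q=16μC, V=2.67V), C3(4μF, Q=9μC, V=2.25V)
Op 1: GROUND 2: Q2=0; energy lost=21.333
Op 2: CLOSE 2-3: Q_total=9.00, C_total=10.00, V=0.90; Q2=5.40, Q3=3.60; dissipated=6.075
Op 3: CLOSE 1-2: Q_total=15.40, C_total=9.00, V=1.71; Q1=5.13, Q2=10.27; dissipated=5.921
Final charges: Q1=5.13, Q2=10.27, Q3=3.60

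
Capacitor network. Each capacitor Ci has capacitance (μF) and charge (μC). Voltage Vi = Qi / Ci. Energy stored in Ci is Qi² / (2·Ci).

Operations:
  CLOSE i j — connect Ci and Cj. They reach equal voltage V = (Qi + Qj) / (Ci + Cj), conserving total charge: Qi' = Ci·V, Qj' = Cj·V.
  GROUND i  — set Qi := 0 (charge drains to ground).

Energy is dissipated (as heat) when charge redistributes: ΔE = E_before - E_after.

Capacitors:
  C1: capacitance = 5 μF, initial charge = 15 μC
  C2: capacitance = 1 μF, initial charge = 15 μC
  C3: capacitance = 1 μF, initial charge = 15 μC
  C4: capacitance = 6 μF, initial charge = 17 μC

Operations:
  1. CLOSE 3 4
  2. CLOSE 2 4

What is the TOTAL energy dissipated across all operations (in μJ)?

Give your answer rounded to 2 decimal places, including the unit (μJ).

Initial: C1(5μF, Q=15μC, V=3.00V), C2(1μF, Q=15μC, V=15.00V), C3(1μF, Q=15μC, V=15.00V), C4(6μF, Q=17μC, V=2.83V)
Op 1: CLOSE 3-4: Q_total=32.00, C_total=7.00, V=4.57; Q3=4.57, Q4=27.43; dissipated=63.440
Op 2: CLOSE 2-4: Q_total=42.43, C_total=7.00, V=6.06; Q2=6.06, Q4=36.37; dissipated=46.609
Total dissipated: 110.050 μJ

Answer: 110.05 μJ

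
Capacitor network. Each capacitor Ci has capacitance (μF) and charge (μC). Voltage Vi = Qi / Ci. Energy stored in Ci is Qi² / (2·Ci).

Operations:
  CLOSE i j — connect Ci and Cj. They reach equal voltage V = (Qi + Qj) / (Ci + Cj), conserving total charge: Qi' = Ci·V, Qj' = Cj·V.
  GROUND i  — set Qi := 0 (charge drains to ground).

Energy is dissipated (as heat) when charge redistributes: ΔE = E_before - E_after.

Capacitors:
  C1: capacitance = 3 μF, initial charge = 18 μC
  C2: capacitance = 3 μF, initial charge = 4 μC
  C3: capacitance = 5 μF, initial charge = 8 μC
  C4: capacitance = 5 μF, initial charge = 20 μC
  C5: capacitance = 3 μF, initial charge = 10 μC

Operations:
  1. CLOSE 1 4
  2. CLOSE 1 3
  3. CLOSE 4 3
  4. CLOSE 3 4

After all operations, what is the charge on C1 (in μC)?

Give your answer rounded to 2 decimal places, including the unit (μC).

Answer: 8.34 μC

Derivation:
Initial: C1(3μF, Q=18μC, V=6.00V), C2(3μF, Q=4μC, V=1.33V), C3(5μF, Q=8μC, V=1.60V), C4(5μF, Q=20μC, V=4.00V), C5(3μF, Q=10μC, V=3.33V)
Op 1: CLOSE 1-4: Q_total=38.00, C_total=8.00, V=4.75; Q1=14.25, Q4=23.75; dissipated=3.750
Op 2: CLOSE 1-3: Q_total=22.25, C_total=8.00, V=2.78; Q1=8.34, Q3=13.91; dissipated=9.302
Op 3: CLOSE 4-3: Q_total=37.66, C_total=10.00, V=3.77; Q4=18.83, Q3=18.83; dissipated=4.845
Op 4: CLOSE 3-4: Q_total=37.66, C_total=10.00, V=3.77; Q3=18.83, Q4=18.83; dissipated=0.000
Final charges: Q1=8.34, Q2=4.00, Q3=18.83, Q4=18.83, Q5=10.00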